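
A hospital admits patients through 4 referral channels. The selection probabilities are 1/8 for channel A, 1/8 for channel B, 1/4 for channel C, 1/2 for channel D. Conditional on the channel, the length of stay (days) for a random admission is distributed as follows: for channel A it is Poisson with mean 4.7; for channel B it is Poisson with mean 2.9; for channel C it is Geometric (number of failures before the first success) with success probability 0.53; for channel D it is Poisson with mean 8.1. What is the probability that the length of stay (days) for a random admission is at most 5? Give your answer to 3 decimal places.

Conditional on each channel, P(X ≤ 5): A: 0.668438; B: 0.925826; C: 0.989221; D: 0.182246.
By total probability, P(X ≤ 5) = 0.125·0.668438 + 0.125·0.925826 + 0.25·0.989221 + 0.5·0.182246 = 0.537712.

0.538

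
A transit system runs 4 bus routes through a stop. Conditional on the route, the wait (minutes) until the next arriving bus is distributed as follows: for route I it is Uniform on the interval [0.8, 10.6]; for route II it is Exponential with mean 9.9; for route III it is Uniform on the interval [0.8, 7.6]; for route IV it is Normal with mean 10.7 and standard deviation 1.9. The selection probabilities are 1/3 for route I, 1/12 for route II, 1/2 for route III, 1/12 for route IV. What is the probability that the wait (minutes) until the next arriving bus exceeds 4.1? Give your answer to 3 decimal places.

Conditional on each route, P(X > 4.1): I: 0.663265; II: 0.660907; III: 0.514706; IV: 0.999743.
By total probability, P(X > 4.1) = 0.333333·0.663265 + 0.0833333·0.660907 + 0.5·0.514706 + 0.0833333·0.999743 = 0.616829.

0.617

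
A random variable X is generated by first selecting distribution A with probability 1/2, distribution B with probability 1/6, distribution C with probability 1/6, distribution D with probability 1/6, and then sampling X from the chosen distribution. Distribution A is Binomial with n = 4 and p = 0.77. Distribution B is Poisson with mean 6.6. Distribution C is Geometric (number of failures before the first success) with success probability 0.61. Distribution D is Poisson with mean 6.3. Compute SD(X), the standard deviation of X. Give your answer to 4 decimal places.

Per component, A: μ=3.08, E[X²]=10.1948; B: μ=6.6, E[X²]=50.16; C: μ=0.639344, E[X²]=1.45687; D: μ=6.3, E[X²]=45.99.
E[X] = 0.5·3.08 + 0.166667·6.6 + 0.166667·0.639344 + 0.166667·6.3 = 3.79656.
E[X²] = 0.5·10.1948 + 0.166667·50.16 + 0.166667·1.45687 + 0.166667·45.99 = 21.3652.
Var(X) = E[X²] − (E[X])² = 21.3652 − 14.4138 = 6.95136.
SD(X) = √6.95136 = 2.63654.

2.6365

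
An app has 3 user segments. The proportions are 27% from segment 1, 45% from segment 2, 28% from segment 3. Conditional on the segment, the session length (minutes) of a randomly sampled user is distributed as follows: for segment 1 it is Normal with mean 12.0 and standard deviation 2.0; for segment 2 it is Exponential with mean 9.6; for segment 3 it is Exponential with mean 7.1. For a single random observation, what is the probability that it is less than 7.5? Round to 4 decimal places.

Conditional on each segment, P(X < 7.5): 1: 0.0122245; 2: 0.542167; 3: 0.652273.
By total probability, P(X < 7.5) = 0.27·0.0122245 + 0.45·0.542167 + 0.28·0.652273 = 0.429912.

0.4299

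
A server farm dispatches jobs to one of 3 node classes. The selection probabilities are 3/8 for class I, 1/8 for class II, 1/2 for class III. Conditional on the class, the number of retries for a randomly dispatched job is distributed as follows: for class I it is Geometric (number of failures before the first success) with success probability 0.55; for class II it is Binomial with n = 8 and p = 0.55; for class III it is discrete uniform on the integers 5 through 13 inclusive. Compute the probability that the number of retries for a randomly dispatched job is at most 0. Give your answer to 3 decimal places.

Conditional on each class, P(X ≤ 0): I: 0.55; II: 0.00168151; III: 0.
By total probability, P(X ≤ 0) = 0.375·0.55 + 0.125·0.00168151 + 0.5·0 = 0.20646.

0.206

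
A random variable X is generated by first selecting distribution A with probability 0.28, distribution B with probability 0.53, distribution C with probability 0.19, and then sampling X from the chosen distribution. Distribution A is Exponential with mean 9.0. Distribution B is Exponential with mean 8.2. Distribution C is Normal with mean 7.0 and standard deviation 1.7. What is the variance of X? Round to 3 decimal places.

Per component, A: μ=9, E[X²]=162; B: μ=8.2, E[X²]=134.48; C: μ=7, E[X²]=51.89.
E[X] = 0.28·9 + 0.53·8.2 + 0.19·7 = 8.196.
E[X²] = 0.28·162 + 0.53·134.48 + 0.19·51.89 = 126.494.
Var(X) = E[X²] − (E[X])² = 126.494 − 67.1744 = 59.3191.

59.319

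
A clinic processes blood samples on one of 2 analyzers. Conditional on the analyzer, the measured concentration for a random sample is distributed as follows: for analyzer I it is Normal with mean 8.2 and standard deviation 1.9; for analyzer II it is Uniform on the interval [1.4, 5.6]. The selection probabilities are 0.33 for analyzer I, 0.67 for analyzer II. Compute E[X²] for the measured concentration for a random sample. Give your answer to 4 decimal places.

For each component E[X²] = Var + (mean)², giving I: 70.85; II: 13.72.
Overall E[X²] = 0.33·70.85 + 0.67·13.72 = 32.5729.

32.5729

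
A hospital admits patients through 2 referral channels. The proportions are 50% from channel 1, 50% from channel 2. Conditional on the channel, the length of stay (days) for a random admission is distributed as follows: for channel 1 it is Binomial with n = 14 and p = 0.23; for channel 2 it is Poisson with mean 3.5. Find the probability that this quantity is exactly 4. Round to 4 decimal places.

Conditional on each channel, P(X = 4): 1: 0.205236; 2: 0.188812.
By total probability, P(X = 4) = 0.5·0.205236 + 0.5·0.188812 = 0.197024.

0.1970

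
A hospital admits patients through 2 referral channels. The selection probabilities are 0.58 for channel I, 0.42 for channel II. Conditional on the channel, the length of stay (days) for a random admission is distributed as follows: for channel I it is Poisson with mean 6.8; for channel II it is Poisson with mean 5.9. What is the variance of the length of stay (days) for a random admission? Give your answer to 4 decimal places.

Per component, I: μ=6.8, E[X²]=53.04; II: μ=5.9, E[X²]=40.71.
E[X] = 0.58·6.8 + 0.42·5.9 = 6.422.
E[X²] = 0.58·53.04 + 0.42·40.71 = 47.8614.
Var(X) = E[X²] − (E[X])² = 47.8614 − 41.2421 = 6.61932.

6.6193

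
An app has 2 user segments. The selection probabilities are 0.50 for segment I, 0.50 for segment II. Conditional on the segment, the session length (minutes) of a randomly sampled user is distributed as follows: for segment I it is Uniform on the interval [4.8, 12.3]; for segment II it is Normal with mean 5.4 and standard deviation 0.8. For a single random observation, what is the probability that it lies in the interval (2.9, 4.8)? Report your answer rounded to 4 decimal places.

Conditional on each segment, P(2.9 < X < 4.8): I: 0; II: 0.225738.
By total probability, P(2.9 < X < 4.8) = 0.5·0 + 0.5·0.225738 = 0.112869.

0.1129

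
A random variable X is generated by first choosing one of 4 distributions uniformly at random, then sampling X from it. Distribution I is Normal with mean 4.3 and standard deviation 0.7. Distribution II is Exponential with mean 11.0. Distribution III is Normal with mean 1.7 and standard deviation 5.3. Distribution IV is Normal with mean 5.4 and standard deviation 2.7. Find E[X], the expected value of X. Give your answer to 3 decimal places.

Component means — I: 4.3; II: 11; III: 1.7; IV: 5.4.
E[X] = 0.25·4.3 + 0.25·11 + 0.25·1.7 + 0.25·5.4 = 5.6.

5.600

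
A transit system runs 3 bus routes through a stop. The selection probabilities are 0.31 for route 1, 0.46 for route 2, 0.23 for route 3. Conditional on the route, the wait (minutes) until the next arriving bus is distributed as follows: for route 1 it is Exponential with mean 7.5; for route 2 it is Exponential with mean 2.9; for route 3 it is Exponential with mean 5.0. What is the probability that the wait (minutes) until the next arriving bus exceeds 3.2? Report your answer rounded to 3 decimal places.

0.476

Conditional on each route, P(X > 3.2): 1: 0.652681; 2: 0.331725; 3: 0.527292.
By total probability, P(X > 3.2) = 0.31·0.652681 + 0.46·0.331725 + 0.23·0.527292 = 0.476202.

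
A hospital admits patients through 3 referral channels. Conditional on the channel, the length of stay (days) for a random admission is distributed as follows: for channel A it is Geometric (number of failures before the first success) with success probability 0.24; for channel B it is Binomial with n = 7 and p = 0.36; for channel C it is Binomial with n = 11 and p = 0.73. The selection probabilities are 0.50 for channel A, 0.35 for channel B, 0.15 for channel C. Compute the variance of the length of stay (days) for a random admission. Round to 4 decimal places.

10.9279

Per component, A: μ=3.16667, E[X²]=23.2222; B: μ=2.52, E[X²]=7.9632; C: μ=8.03, E[X²]=66.649.
E[X] = 0.5·3.16667 + 0.35·2.52 + 0.15·8.03 = 3.66983.
E[X²] = 0.5·23.2222 + 0.35·7.9632 + 0.15·66.649 = 24.3956.
Var(X) = E[X²] − (E[X])² = 24.3956 − 13.4677 = 10.9279.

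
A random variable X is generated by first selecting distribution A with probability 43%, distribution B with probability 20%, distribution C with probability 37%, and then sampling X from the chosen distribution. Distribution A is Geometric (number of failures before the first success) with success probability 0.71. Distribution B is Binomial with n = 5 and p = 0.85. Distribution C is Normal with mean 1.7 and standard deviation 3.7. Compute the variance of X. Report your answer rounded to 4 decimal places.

7.4559

Per component, A: μ=0.408451, E[X²]=0.742115; B: μ=4.25, E[X²]=18.7; C: μ=1.7, E[X²]=16.58.
E[X] = 0.43·0.408451 + 0.2·4.25 + 0.37·1.7 = 1.65463.
E[X²] = 0.43·0.742115 + 0.2·18.7 + 0.37·16.58 = 10.1937.
Var(X) = E[X²] − (E[X])² = 10.1937 − 2.73781 = 7.4559.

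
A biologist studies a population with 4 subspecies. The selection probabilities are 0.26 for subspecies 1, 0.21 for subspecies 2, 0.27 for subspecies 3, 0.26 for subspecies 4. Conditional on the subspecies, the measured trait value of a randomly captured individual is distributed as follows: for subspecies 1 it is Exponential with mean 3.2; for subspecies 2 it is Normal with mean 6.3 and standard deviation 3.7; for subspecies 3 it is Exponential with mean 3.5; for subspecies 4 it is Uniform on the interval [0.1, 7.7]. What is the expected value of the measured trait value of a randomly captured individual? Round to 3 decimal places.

Component means — 1: 3.2; 2: 6.3; 3: 3.5; 4: 3.9.
E[X] = 0.26·3.2 + 0.21·6.3 + 0.27·3.5 + 0.26·3.9 = 4.114.

4.114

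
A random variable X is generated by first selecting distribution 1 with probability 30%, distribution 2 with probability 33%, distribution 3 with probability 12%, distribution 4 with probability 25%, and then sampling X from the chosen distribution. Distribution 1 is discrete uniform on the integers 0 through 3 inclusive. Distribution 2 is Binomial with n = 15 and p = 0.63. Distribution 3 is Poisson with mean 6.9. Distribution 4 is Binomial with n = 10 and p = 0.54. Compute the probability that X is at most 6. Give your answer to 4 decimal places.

Conditional on each component, P(X ≤ 6): 1: 1; 2: 0.0596849; 3: 0.464715; 4: 0.754695.
By total probability, P(X ≤ 6) = 0.3·1 + 0.33·0.0596849 + 0.12·0.464715 + 0.25·0.754695 = 0.564136.

0.5641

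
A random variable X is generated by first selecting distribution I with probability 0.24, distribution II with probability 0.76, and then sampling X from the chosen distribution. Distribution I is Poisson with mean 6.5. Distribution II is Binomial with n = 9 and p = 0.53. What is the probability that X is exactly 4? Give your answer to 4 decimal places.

Conditional on each component, P(X = 4): I: 0.111822; II: 0.228015.
By total probability, P(X = 4) = 0.24·0.111822 + 0.76·0.228015 = 0.200129.

0.2001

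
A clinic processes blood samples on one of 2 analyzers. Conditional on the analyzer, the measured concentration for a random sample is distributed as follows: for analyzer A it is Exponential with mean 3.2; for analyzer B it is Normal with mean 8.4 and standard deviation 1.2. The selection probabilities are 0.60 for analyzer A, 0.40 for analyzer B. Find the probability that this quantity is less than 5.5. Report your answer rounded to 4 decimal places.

0.4956

Conditional on each analyzer, P(X < 5.5): A: 0.82071; B: 0.00783168.
By total probability, P(X < 5.5) = 0.6·0.82071 + 0.4·0.00783168 = 0.495559.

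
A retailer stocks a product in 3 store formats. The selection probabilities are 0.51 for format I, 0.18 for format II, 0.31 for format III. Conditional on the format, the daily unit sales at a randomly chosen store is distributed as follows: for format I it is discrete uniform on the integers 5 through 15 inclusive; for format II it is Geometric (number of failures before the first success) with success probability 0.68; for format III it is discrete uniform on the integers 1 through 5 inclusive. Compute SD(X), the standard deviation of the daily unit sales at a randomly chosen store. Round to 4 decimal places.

Per component, I: μ=10, E[X²]=110; II: μ=0.470588, E[X²]=0.913495; III: μ=3, E[X²]=11.
E[X] = 0.51·10 + 0.18·0.470588 + 0.31·3 = 6.11471.
E[X²] = 0.51·110 + 0.18·0.913495 + 0.31·11 = 59.6744.
Var(X) = E[X²] − (E[X])² = 59.6744 − 37.3896 = 22.2848.
SD(X) = √22.2848 = 4.72068.

4.7207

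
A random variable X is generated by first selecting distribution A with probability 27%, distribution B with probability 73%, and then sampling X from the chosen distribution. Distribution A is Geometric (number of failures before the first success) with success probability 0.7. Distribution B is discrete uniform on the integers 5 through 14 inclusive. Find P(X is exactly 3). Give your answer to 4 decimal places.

0.0051

Conditional on each component, P(X = 3): A: 0.0189; B: 0.
By total probability, P(X = 3) = 0.27·0.0189 + 0.73·0 = 0.005103.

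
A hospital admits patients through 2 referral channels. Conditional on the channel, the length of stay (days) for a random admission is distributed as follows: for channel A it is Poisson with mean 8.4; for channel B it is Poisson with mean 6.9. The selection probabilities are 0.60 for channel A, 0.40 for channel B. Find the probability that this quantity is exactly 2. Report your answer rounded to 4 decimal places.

Conditional on each channel, P(X = 2): A: 0.00793332; B: 0.0239903.
By total probability, P(X = 2) = 0.6·0.00793332 + 0.4·0.0239903 = 0.0143561.

0.0144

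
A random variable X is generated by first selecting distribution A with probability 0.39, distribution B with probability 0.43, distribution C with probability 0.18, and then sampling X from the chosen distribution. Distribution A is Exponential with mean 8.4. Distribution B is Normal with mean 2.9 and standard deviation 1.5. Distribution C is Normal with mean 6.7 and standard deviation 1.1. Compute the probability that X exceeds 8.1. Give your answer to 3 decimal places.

Conditional on each component, P(X > 8.1): A: 0.381255; B: 0.000263477; C: 0.101557.
By total probability, P(X > 8.1) = 0.39·0.381255 + 0.43·0.000263477 + 0.18·0.101557 = 0.167083.

0.167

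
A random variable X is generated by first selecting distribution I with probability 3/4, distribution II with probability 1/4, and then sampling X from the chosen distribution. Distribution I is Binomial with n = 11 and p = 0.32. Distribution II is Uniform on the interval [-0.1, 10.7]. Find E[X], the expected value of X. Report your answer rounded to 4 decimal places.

Component means — I: 3.52; II: 5.3.
E[X] = 0.75·3.52 + 0.25·5.3 = 3.965.

3.9650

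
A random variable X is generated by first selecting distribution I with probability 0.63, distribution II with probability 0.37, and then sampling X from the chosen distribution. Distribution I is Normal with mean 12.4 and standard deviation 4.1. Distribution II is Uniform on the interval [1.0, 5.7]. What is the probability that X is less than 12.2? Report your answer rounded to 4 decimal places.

0.6727

Conditional on each component, P(X < 12.2): I: 0.480547; II: 1.
By total probability, P(X < 12.2) = 0.63·0.480547 + 0.37·1 = 0.672745.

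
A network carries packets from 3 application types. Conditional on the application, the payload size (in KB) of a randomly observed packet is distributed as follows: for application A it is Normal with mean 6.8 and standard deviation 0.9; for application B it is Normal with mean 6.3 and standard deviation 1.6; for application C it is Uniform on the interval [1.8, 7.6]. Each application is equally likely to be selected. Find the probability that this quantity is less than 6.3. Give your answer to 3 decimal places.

Conditional on each application, P(X < 6.3): A: 0.289257; B: 0.5; C: 0.775862.
By total probability, P(X < 6.3) = 0.333333·0.289257 + 0.333333·0.5 + 0.333333·0.775862 = 0.521706.

0.522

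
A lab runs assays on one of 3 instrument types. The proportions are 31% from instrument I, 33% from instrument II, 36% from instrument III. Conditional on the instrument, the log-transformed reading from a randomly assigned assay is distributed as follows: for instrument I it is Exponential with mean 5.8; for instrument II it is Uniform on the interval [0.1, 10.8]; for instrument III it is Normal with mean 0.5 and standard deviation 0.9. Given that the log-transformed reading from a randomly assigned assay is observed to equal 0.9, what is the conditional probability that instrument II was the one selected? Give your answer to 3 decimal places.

0.139

Likelihoods f(0.9 | ·): I: 0.147632; II: 0.0934579; III: 0.401582.
Posterior ∝ prior × likelihood. Numerator for II: 0.33·0.0934579 = 0.0308411.
Normalizing constant: 0.31·0.147632 + 0.33·0.0934579 + 0.36·0.401582 = 0.221177.
P(II | observation) = 0.0308411 / 0.221177 = 0.139441.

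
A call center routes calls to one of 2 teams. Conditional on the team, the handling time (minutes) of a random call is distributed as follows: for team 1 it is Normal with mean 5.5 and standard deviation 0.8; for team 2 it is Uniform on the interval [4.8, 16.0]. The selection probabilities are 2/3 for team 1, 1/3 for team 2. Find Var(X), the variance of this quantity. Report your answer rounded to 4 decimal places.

9.2467

Per component, 1: μ=5.5, E[X²]=30.89; 2: μ=10.4, E[X²]=118.613.
E[X] = 0.666667·5.5 + 0.333333·10.4 = 7.13333.
E[X²] = 0.666667·30.89 + 0.333333·118.613 = 60.1311.
Var(X) = E[X²] − (E[X])² = 60.1311 − 50.8844 = 9.24667.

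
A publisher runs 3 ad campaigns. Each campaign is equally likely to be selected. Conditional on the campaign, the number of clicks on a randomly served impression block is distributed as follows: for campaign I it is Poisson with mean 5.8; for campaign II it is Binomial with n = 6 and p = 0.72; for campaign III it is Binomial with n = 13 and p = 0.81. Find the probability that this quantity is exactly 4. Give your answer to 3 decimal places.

Conditional on each campaign, P(X = 4): I: 0.142755; II: 0.316037; III: 9.93181e-05.
By total probability, P(X = 4) = 0.333333·0.142755 + 0.333333·0.316037 + 0.333333·9.93181e-05 = 0.152964.

0.153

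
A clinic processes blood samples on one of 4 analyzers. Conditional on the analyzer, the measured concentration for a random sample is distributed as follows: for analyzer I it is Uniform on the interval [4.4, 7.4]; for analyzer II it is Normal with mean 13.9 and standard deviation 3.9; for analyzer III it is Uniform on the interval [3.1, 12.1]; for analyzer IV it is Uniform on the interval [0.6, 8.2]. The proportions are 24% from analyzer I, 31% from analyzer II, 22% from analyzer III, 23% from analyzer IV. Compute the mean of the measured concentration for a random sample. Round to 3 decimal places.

Component means — I: 5.9; II: 13.9; III: 7.6; IV: 4.4.
E[X] = 0.24·5.9 + 0.31·13.9 + 0.22·7.6 + 0.23·4.4 = 8.409.

8.409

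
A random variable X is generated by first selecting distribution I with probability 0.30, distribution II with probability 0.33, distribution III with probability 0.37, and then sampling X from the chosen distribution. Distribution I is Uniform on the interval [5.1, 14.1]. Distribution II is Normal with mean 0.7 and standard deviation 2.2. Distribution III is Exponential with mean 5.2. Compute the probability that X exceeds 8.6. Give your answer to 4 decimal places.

0.2542

Conditional on each component, P(X > 8.6): I: 0.611111; II: 0.000164763; III: 0.191313.
By total probability, P(X > 8.6) = 0.3·0.611111 + 0.33·0.000164763 + 0.37·0.191313 = 0.254173.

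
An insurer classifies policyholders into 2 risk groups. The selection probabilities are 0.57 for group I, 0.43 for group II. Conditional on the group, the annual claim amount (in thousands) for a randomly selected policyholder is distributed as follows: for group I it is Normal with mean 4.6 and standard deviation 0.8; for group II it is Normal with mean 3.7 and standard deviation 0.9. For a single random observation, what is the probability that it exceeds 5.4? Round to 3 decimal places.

Conditional on each group, P(X > 5.4): I: 0.158655; II: 0.0294534.
By total probability, P(X > 5.4) = 0.57·0.158655 + 0.43·0.0294534 = 0.103098.

0.103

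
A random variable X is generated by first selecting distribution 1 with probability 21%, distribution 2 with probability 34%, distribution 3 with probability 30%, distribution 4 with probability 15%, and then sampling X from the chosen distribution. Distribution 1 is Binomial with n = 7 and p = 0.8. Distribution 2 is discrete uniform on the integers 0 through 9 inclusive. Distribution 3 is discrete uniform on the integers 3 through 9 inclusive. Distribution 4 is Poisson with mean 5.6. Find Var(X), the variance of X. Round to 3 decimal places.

5.475

Per component, 1: μ=5.6, E[X²]=32.48; 2: μ=4.5, E[X²]=28.5; 3: μ=6, E[X²]=40; 4: μ=5.6, E[X²]=36.96.
E[X] = 0.21·5.6 + 0.34·4.5 + 0.3·6 + 0.15·5.6 = 5.346.
E[X²] = 0.21·32.48 + 0.34·28.5 + 0.3·40 + 0.15·36.96 = 34.0548.
Var(X) = E[X²] − (E[X])² = 34.0548 − 28.5797 = 5.47508.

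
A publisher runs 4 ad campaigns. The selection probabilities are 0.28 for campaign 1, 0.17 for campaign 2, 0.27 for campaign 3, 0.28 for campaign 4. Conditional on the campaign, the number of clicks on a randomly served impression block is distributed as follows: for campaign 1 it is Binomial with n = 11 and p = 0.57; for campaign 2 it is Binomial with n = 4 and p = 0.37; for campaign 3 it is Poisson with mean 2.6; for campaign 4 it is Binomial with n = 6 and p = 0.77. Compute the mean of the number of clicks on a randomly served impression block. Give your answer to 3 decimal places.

4.003

Component means — 1: 6.27; 2: 1.48; 3: 2.6; 4: 4.62.
E[X] = 0.28·6.27 + 0.17·1.48 + 0.27·2.6 + 0.28·4.62 = 4.0028.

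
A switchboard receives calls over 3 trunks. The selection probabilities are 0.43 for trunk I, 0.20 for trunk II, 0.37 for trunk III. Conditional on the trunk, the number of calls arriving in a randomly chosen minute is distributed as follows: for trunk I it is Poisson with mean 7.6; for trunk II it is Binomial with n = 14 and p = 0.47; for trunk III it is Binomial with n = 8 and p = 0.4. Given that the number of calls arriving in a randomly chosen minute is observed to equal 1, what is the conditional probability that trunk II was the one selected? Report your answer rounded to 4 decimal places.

Likelihoods P(X=1 | ·): I: 0.00380343; II: 0.00171322; III: 0.0895795.
Posterior ∝ prior × likelihood. Numerator for II: 0.2·0.00171322 = 0.000342643.
Normalizing constant: 0.43·0.00380343 + 0.2·0.00171322 + 0.37·0.0895795 = 0.0351225.
P(II | observation) = 0.000342643 / 0.0351225 = 0.00975565.

0.0098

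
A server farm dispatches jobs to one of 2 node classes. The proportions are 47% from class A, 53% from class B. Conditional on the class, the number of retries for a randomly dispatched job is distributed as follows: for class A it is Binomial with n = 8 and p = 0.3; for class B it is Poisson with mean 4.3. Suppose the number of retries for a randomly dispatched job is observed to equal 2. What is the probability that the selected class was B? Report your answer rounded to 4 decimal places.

Likelihoods P(X=2 | ·): A: 0.296475; B: 0.125441.
Posterior ∝ prior × likelihood. Numerator for B: 0.53·0.125441 = 0.0664839.
Normalizing constant: 0.47·0.296475 + 0.53·0.125441 = 0.205827.
P(B | observation) = 0.0664839 / 0.205827 = 0.323008.

0.3230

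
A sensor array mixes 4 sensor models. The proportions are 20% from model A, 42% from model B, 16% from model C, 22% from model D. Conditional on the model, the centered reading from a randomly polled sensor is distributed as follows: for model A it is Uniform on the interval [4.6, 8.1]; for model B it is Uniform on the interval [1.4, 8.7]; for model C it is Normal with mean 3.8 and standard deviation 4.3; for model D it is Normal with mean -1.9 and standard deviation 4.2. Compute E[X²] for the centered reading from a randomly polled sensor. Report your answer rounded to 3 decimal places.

For each component E[X²] = Var + (mean)², giving A: 41.3433; B: 29.9433; C: 32.93; D: 21.25.
Overall E[X²] = 0.2·41.3433 + 0.42·29.9433 + 0.16·32.93 + 0.22·21.25 = 30.7887.

30.789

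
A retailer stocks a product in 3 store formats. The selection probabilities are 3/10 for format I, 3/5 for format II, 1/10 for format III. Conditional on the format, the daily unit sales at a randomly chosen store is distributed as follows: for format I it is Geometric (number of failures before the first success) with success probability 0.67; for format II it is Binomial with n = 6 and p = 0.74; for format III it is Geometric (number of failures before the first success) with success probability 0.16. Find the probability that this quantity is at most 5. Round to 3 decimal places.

0.866

Conditional on each format, P(X ≤ 5): I: 0.998709; II: 0.835794; III: 0.648702.
By total probability, P(X ≤ 5) = 0.3·0.998709 + 0.6·0.835794 + 0.1·0.648702 = 0.865959.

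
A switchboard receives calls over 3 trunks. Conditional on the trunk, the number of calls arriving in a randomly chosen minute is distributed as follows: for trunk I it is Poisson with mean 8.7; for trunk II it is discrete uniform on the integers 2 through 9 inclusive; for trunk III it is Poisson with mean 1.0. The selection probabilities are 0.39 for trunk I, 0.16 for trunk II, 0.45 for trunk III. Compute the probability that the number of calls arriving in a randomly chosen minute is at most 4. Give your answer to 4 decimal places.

Conditional on each trunk, P(X ≤ 4): I: 0.0659685; II: 0.375; III: 0.99634.
By total probability, P(X ≤ 4) = 0.39·0.0659685 + 0.16·0.375 + 0.45·0.99634 = 0.534081.

0.5341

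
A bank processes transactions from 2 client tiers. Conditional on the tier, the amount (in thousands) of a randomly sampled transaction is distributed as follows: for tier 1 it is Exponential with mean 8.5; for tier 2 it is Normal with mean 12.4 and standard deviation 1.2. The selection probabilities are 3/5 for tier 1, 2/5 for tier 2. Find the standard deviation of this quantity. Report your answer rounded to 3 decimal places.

Per component, 1: μ=8.5, E[X²]=144.5; 2: μ=12.4, E[X²]=155.2.
E[X] = 0.6·8.5 + 0.4·12.4 = 10.06.
E[X²] = 0.6·144.5 + 0.4·155.2 = 148.78.
Var(X) = E[X²] − (E[X])² = 148.78 − 101.204 = 47.5764.
SD(X) = √47.5764 = 6.89756.

6.898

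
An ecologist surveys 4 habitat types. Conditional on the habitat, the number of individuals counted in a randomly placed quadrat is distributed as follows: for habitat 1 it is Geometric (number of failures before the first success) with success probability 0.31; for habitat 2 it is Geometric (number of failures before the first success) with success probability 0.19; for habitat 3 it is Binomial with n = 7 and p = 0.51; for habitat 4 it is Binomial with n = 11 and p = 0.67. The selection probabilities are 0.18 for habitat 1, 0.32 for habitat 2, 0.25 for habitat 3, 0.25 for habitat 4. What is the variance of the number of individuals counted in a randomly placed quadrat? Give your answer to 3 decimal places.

12.742

Per component, 1: μ=2.22581, E[X²]=12.1342; 2: μ=4.26316, E[X²]=40.6122; 3: μ=3.57, E[X²]=14.4942; 4: μ=7.37, E[X²]=56.749.
E[X] = 0.18·2.22581 + 0.32·4.26316 + 0.25·3.57 + 0.25·7.37 = 4.49986.
E[X²] = 0.18·12.1342 + 0.32·40.6122 + 0.25·14.4942 + 0.25·56.749 = 32.9909.
Var(X) = E[X²] − (E[X])² = 32.9909 − 20.2487 = 12.7422.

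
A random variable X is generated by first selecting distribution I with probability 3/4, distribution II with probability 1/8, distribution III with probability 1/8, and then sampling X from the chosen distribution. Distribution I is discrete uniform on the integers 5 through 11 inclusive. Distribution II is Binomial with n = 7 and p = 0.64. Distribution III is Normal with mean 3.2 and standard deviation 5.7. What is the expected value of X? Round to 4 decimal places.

Component means — I: 8; II: 4.48; III: 3.2.
E[X] = 0.75·8 + 0.125·4.48 + 0.125·3.2 = 6.96.

6.9600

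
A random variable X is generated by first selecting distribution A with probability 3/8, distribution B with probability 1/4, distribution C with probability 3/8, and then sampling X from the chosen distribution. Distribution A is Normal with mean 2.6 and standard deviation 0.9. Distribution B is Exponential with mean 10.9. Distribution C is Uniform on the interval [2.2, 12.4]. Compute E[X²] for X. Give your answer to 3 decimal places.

85.479

For each component E[X²] = Var + (mean)², giving A: 7.57; B: 237.62; C: 61.96.
Overall E[X²] = 0.375·7.57 + 0.25·237.62 + 0.375·61.96 = 85.4788.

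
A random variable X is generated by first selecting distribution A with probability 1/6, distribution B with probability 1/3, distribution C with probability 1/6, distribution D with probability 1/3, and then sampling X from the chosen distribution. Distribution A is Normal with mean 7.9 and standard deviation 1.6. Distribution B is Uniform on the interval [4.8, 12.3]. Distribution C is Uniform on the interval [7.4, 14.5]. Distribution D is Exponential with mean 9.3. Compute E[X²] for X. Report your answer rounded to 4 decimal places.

115.1022

For each component E[X²] = Var + (mean)², giving A: 64.97; B: 77.79; C: 124.103; D: 172.98.
Overall E[X²] = 0.166667·64.97 + 0.333333·77.79 + 0.166667·124.103 + 0.333333·172.98 = 115.102.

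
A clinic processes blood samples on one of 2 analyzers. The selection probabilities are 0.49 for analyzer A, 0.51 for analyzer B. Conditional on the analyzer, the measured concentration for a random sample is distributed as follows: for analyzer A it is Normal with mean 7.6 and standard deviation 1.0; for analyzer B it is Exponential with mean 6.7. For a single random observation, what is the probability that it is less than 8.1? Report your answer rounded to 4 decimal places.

0.6966

Conditional on each analyzer, P(X < 8.1): A: 0.691462; B: 0.701491.
By total probability, P(X < 8.1) = 0.49·0.691462 + 0.51·0.701491 = 0.696577.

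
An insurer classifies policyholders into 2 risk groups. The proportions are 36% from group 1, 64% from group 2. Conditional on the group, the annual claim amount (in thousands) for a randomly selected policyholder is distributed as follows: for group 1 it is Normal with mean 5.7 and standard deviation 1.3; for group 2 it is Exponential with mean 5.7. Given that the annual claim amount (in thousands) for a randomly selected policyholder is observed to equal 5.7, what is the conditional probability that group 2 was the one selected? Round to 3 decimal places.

0.272

Likelihoods f(5.7 | ·): 1: 0.306879; 2: 0.0645403.
Posterior ∝ prior × likelihood. Numerator for 2: 0.64·0.0645403 = 0.0413058.
Normalizing constant: 0.36·0.306879 + 0.64·0.0645403 = 0.151782.
P(2 | observation) = 0.0413058 / 0.151782 = 0.272139.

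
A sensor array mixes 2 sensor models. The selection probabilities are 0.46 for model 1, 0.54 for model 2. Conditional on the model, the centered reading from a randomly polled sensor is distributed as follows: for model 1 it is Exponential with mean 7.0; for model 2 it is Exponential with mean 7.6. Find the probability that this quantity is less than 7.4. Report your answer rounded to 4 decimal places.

0.6362

Conditional on each model, P(X < 7.4): 1: 0.652553; 2: 0.622311.
By total probability, P(X < 7.4) = 0.46·0.652553 + 0.54·0.622311 = 0.636222.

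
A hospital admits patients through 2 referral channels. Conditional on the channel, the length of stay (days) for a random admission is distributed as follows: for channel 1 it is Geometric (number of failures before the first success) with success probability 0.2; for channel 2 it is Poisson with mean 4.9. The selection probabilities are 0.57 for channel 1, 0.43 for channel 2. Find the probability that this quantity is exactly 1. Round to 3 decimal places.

0.107

Conditional on each channel, P(X = 1): 1: 0.16; 2: 0.0364883.
By total probability, P(X = 1) = 0.57·0.16 + 0.43·0.0364883 = 0.10689.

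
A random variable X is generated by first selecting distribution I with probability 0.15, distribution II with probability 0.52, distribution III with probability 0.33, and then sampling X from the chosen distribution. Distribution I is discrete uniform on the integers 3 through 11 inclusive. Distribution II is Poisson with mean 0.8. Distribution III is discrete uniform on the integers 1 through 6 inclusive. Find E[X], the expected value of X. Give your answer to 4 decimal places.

2.6210

Component means — I: 7; II: 0.8; III: 3.5.
E[X] = 0.15·7 + 0.52·0.8 + 0.33·3.5 = 2.621.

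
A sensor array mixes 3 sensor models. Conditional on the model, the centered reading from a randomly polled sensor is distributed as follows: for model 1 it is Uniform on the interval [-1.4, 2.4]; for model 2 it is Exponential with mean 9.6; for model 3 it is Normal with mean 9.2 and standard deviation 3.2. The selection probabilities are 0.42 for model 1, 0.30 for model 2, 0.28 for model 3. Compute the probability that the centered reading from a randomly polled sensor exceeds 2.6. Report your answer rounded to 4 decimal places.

Conditional on each model, P(X > 2.6): 1: 0; 2: 0.762744; 3: 0.98042.
By total probability, P(X > 2.6) = 0.42·0 + 0.3·0.762744 + 0.28·0.98042 = 0.503341.

0.5033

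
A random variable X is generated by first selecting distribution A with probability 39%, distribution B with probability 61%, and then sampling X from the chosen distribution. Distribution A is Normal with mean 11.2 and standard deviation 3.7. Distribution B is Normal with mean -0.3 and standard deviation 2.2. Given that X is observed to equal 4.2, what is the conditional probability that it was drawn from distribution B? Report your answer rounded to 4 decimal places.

0.6604

Likelihoods f(4.2 | ·): A: 0.0180087; B: 0.0223856.
Posterior ∝ prior × likelihood. Numerator for B: 0.61·0.0223856 = 0.0136552.
Normalizing constant: 0.39·0.0180087 + 0.61·0.0223856 = 0.0206786.
P(B | observation) = 0.0136552 / 0.0206786 = 0.660354.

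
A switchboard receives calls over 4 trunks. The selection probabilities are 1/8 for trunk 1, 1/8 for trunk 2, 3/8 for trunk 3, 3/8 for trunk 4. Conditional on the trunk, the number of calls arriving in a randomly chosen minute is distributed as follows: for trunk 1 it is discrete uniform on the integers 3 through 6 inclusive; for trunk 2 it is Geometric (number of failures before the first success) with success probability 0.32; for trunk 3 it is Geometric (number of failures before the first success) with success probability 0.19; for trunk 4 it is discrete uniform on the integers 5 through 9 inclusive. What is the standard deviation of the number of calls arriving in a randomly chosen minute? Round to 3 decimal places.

Per component, 1: μ=4.5, E[X²]=21.5; 2: μ=2.125, E[X²]=11.1562; 3: μ=4.26316, E[X²]=40.6122; 4: μ=7, E[X²]=51.
E[X] = 0.125·4.5 + 0.125·2.125 + 0.375·4.26316 + 0.375·7 = 5.05181.
E[X²] = 0.125·21.5 + 0.125·11.1562 + 0.375·40.6122 + 0.375·51 = 38.4366.
Var(X) = E[X²] − (E[X])² = 38.4366 − 25.5208 = 12.9158.
SD(X) = √12.9158 = 3.59386.

3.594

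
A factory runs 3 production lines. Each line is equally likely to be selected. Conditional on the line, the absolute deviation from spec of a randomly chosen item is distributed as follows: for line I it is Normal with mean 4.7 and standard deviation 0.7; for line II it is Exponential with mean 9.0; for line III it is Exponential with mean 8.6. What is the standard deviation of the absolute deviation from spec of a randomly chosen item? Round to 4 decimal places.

7.4551

Per component, I: μ=4.7, E[X²]=22.58; II: μ=9, E[X²]=162; III: μ=8.6, E[X²]=147.92.
E[X] = 0.333333·4.7 + 0.333333·9 + 0.333333·8.6 = 7.43333.
E[X²] = 0.333333·22.58 + 0.333333·162 + 0.333333·147.92 = 110.833.
Var(X) = E[X²] − (E[X])² = 110.833 − 55.2544 = 55.5789.
SD(X) = √55.5789 = 7.45513.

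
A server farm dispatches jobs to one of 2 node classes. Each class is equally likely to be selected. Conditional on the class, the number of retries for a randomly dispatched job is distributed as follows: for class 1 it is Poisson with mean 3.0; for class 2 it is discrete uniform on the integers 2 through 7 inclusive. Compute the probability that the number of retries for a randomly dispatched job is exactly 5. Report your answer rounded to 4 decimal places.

Conditional on each class, P(X = 5): 1: 0.100819; 2: 0.166667.
By total probability, P(X = 5) = 0.5·0.100819 + 0.5·0.166667 = 0.133743.

0.1337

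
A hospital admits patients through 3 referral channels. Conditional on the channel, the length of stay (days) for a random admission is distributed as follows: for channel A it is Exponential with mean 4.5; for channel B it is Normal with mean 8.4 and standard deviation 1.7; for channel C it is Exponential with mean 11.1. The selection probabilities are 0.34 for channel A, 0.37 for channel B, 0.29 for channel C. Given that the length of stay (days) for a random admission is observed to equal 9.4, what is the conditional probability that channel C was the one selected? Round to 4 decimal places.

Likelihoods f(9.4 | ·): A: 0.0275166; B: 0.197389; C: 0.0386275.
Posterior ∝ prior × likelihood. Numerator for C: 0.29·0.0386275 = 0.011202.
Normalizing constant: 0.34·0.0275166 + 0.37·0.197389 + 0.29·0.0386275 = 0.0935917.
P(C | observation) = 0.011202 / 0.0935917 = 0.11969.

0.1197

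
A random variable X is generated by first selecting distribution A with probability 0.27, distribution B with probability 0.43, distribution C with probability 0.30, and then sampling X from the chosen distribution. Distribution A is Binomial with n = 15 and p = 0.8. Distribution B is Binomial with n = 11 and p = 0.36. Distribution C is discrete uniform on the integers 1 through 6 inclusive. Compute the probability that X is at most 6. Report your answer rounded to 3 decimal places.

Conditional on each component, P(X ≤ 6): A: 0.000784985; B: 0.941853; C: 1.
By total probability, P(X ≤ 6) = 0.27·0.000784985 + 0.43·0.941853 + 0.3·1 = 0.705209.

0.705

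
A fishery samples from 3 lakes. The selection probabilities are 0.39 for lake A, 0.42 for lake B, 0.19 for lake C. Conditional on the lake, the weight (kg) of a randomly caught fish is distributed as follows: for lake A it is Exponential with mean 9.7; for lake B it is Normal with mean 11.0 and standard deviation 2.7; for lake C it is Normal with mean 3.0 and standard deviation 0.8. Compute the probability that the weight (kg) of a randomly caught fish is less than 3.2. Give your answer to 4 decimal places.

0.2242

Conditional on each lake, P(X < 3.2): A: 0.281002; B: 0.00193303; C: 0.598706.
By total probability, P(X < 3.2) = 0.39·0.281002 + 0.42·0.00193303 + 0.19·0.598706 = 0.224157.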